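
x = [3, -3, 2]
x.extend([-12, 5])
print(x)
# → [3, -3, 2, -12, 5]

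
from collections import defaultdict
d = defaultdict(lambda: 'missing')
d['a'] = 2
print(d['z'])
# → missing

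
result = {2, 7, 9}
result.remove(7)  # {2, 9}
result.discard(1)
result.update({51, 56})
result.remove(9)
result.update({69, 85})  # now {2, 51, 56, 69, 85}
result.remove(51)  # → {2, 56, 69, 85}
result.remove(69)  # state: {2, 56, 85}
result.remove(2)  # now {56, 85}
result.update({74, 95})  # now {56, 74, 85, 95}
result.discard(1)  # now {56, 74, 85, 95}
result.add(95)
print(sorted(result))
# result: [56, 74, 85, 95]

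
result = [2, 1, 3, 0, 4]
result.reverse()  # [4, 0, 3, 1, 2]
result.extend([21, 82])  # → [4, 0, 3, 1, 2, 21, 82]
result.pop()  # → 82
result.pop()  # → 21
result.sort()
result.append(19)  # [0, 1, 2, 3, 4, 19]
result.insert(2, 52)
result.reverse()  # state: [19, 4, 3, 2, 52, 1, 0]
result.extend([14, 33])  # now [19, 4, 3, 2, 52, 1, 0, 14, 33]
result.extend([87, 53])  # [19, 4, 3, 2, 52, 1, 0, 14, 33, 87, 53]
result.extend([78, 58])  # [19, 4, 3, 2, 52, 1, 0, 14, 33, 87, 53, 78, 58]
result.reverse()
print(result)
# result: [58, 78, 53, 87, 33, 14, 0, 1, 52, 2, 3, 4, 19]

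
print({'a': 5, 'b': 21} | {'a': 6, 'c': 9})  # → {'a': 6, 'b': 21, 'c': 9}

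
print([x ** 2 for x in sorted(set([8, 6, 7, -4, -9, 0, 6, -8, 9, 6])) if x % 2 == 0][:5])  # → [64, 16, 0, 36, 64]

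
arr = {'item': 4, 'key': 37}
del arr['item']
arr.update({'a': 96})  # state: {'key': 37, 'a': 96}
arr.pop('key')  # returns 37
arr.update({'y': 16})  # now {'a': 96, 'y': 16}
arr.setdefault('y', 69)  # 16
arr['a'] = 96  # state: {'a': 96, 'y': 16}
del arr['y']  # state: {'a': 96}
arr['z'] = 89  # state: {'a': 96, 'z': 89}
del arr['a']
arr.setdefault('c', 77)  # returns 77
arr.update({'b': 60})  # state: {'z': 89, 'c': 77, 'b': 60}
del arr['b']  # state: {'z': 89, 'c': 77}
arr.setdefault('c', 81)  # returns 77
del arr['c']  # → {'z': 89}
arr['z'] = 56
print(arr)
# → {'z': 56}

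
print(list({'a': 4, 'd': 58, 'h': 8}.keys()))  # ['a', 'd', 'h']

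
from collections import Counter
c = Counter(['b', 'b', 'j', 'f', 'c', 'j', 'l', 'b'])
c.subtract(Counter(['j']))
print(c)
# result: Counter({'b': 3, 'j': 1, 'f': 1, 'c': 1, 'l': 1})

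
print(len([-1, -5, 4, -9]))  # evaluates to 4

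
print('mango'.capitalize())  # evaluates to Mango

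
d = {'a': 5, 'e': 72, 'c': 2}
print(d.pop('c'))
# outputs 2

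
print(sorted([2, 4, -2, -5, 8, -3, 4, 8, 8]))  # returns [-5, -3, -2, 2, 4, 4, 8, 8, 8]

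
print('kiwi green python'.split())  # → ['kiwi', 'green', 'python']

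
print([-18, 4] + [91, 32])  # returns [-18, 4, 91, 32]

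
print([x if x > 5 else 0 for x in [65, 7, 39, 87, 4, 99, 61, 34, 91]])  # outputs [65, 7, 39, 87, 0, 99, 61, 34, 91]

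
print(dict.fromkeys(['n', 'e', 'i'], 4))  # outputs {'n': 4, 'e': 4, 'i': 4}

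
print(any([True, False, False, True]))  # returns True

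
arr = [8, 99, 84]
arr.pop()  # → 84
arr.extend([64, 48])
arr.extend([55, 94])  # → [8, 99, 64, 48, 55, 94]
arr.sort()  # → [8, 48, 55, 64, 94, 99]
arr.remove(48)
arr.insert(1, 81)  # [8, 81, 55, 64, 94, 99]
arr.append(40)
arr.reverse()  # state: [40, 99, 94, 64, 55, 81, 8]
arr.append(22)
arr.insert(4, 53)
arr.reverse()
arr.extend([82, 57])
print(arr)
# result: [22, 8, 81, 55, 53, 64, 94, 99, 40, 82, 57]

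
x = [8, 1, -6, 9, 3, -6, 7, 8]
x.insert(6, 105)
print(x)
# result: [8, 1, -6, 9, 3, -6, 105, 7, 8]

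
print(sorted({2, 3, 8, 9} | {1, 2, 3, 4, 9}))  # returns [1, 2, 3, 4, 8, 9]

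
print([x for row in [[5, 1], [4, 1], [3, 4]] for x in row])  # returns [5, 1, 4, 1, 3, 4]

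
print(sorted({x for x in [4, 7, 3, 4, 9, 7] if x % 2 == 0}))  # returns [4]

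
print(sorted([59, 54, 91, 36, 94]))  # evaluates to [36, 54, 59, 91, 94]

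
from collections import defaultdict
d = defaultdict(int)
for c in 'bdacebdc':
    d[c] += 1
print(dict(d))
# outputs {'b': 2, 'd': 2, 'a': 1, 'c': 2, 'e': 1}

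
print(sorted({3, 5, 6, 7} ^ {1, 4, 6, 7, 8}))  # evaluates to [1, 3, 4, 5, 8]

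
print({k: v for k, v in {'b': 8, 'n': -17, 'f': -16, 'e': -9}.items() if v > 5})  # {'b': 8}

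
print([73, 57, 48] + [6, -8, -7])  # [73, 57, 48, 6, -8, -7]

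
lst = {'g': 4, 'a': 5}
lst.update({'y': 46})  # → {'g': 4, 'a': 5, 'y': 46}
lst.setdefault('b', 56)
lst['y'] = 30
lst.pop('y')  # 30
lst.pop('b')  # 56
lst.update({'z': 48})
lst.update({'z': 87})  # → {'g': 4, 'a': 5, 'z': 87}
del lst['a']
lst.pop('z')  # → 87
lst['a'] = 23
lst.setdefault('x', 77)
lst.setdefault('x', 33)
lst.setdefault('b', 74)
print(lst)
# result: {'g': 4, 'a': 23, 'x': 77, 'b': 74}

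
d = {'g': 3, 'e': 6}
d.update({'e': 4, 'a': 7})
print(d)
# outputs {'g': 3, 'e': 4, 'a': 7}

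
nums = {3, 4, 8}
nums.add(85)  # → {3, 4, 8, 85}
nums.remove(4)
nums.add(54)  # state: {3, 8, 54, 85}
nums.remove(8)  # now {3, 54, 85}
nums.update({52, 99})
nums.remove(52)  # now {3, 54, 85, 99}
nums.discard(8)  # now {3, 54, 85, 99}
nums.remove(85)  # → {3, 54, 99}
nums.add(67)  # {3, 54, 67, 99}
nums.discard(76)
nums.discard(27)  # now {3, 54, 67, 99}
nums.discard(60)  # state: {3, 54, 67, 99}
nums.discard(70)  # {3, 54, 67, 99}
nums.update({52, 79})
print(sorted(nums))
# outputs [3, 52, 54, 67, 79, 99]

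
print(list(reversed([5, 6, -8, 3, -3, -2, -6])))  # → [-6, -2, -3, 3, -8, 6, 5]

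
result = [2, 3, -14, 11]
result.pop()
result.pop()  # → -14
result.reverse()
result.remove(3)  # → [2]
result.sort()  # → [2]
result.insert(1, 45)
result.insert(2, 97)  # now [2, 45, 97]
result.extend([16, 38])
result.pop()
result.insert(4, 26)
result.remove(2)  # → [45, 97, 16, 26]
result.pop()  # 26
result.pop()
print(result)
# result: [45, 97]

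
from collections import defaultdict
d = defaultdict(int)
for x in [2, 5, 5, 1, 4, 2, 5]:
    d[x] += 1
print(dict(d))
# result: {2: 2, 5: 3, 1: 1, 4: 1}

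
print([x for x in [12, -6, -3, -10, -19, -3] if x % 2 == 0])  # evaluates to [12, -6, -10]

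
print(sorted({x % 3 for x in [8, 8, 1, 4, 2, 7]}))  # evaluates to [1, 2]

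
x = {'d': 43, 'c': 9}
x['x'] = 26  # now {'d': 43, 'c': 9, 'x': 26}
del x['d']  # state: {'c': 9, 'x': 26}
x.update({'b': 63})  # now {'c': 9, 'x': 26, 'b': 63}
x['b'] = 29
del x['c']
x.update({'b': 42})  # {'x': 26, 'b': 42}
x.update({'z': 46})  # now {'x': 26, 'b': 42, 'z': 46}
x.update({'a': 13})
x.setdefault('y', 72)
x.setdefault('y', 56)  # 72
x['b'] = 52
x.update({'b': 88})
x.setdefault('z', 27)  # 46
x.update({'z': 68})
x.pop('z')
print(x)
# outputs {'x': 26, 'b': 88, 'a': 13, 'y': 72}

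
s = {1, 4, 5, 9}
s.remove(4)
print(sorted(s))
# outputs [1, 5, 9]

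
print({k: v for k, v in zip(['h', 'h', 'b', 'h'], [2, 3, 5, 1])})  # {'h': 1, 'b': 5}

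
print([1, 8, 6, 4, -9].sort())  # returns None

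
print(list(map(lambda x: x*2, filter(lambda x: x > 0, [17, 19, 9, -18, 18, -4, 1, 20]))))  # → [34, 38, 18, 36, 2, 40]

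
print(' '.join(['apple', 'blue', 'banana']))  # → apple blue banana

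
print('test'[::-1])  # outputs tset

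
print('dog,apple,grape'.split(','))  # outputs ['dog', 'apple', 'grape']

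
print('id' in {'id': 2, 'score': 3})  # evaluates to True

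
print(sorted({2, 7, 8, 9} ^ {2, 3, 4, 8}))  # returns [3, 4, 7, 9]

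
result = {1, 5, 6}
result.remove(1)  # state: {5, 6}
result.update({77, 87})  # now {5, 6, 77, 87}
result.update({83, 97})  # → {5, 6, 77, 83, 87, 97}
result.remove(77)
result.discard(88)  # {5, 6, 83, 87, 97}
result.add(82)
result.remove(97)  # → {5, 6, 82, 83, 87}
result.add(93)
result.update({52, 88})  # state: {5, 6, 52, 82, 83, 87, 88, 93}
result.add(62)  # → {5, 6, 52, 62, 82, 83, 87, 88, 93}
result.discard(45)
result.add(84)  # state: {5, 6, 52, 62, 82, 83, 84, 87, 88, 93}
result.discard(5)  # {6, 52, 62, 82, 83, 84, 87, 88, 93}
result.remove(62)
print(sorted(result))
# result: [6, 52, 82, 83, 84, 87, 88, 93]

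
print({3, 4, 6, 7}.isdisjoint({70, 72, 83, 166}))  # True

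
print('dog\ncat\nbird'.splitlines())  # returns ['dog', 'cat', 'bird']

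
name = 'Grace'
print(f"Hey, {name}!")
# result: Hey, Grace!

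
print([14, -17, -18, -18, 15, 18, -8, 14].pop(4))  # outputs 15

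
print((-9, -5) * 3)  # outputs (-9, -5, -9, -5, -9, -5)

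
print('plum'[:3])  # plu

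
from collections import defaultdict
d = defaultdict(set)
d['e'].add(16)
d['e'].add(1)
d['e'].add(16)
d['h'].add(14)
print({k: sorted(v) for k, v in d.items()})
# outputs {'e': [1, 16], 'h': [14]}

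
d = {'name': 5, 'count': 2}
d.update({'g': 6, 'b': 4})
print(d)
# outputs {'name': 5, 'count': 2, 'g': 6, 'b': 4}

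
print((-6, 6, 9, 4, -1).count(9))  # 1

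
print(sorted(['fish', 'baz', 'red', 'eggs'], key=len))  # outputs ['baz', 'red', 'fish', 'eggs']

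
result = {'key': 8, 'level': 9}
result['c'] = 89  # {'key': 8, 'level': 9, 'c': 89}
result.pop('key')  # 8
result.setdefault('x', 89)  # 89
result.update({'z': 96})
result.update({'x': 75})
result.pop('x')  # 75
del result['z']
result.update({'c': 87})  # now {'level': 9, 'c': 87}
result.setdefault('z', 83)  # 83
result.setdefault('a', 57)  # 57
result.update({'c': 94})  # {'level': 9, 'c': 94, 'z': 83, 'a': 57}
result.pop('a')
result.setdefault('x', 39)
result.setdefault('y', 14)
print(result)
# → {'level': 9, 'c': 94, 'z': 83, 'x': 39, 'y': 14}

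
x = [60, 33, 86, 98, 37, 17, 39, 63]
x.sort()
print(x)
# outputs [17, 33, 37, 39, 60, 63, 86, 98]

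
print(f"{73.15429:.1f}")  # 73.2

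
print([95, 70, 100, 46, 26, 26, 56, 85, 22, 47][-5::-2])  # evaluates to [26, 46, 70]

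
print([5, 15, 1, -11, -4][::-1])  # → [-4, -11, 1, 15, 5]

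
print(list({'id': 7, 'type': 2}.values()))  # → [7, 2]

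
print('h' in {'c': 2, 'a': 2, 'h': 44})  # True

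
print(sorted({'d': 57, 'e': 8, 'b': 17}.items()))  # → [('b', 17), ('d', 57), ('e', 8)]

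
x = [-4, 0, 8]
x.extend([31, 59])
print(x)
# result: [-4, 0, 8, 31, 59]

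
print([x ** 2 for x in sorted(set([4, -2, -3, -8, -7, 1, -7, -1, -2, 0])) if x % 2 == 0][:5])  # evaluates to [64, 4, 0, 16]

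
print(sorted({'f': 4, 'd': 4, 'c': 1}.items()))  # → [('c', 1), ('d', 4), ('f', 4)]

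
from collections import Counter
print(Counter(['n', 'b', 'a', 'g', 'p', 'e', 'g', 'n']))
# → Counter({'n': 2, 'g': 2, 'b': 1, 'a': 1, 'p': 1, 'e': 1})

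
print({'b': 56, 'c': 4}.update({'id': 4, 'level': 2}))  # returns None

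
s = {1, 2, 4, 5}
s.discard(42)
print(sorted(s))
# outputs [1, 2, 4, 5]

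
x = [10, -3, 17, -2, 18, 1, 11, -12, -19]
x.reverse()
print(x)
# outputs [-19, -12, 11, 1, 18, -2, 17, -3, 10]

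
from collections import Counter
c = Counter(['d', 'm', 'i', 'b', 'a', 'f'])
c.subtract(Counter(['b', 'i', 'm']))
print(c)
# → Counter({'d': 1, 'a': 1, 'f': 1, 'm': 0, 'i': 0, 'b': 0})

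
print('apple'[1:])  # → pple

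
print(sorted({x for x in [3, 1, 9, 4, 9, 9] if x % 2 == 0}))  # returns [4]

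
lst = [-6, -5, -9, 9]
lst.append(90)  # [-6, -5, -9, 9, 90]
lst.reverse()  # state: [90, 9, -9, -5, -6]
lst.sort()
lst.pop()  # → 90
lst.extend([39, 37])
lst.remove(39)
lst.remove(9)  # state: [-9, -6, -5, 37]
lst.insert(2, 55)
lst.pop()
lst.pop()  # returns -5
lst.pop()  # 55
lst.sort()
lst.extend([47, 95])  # [-9, -6, 47, 95]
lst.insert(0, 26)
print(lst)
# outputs [26, -9, -6, 47, 95]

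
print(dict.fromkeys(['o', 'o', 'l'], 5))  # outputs {'o': 5, 'l': 5}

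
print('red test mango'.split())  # ['red', 'test', 'mango']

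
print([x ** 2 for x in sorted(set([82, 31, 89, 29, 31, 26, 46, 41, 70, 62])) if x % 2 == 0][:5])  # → [676, 2116, 3844, 4900, 6724]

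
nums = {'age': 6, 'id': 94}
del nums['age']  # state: {'id': 94}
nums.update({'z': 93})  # {'id': 94, 'z': 93}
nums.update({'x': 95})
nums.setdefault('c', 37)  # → 37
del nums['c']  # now {'id': 94, 'z': 93, 'x': 95}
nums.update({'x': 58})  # {'id': 94, 'z': 93, 'x': 58}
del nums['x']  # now {'id': 94, 'z': 93}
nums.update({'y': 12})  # {'id': 94, 'z': 93, 'y': 12}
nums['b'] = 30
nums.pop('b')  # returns 30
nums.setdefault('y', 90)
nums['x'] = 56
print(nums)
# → {'id': 94, 'z': 93, 'y': 12, 'x': 56}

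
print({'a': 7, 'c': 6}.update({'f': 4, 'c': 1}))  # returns None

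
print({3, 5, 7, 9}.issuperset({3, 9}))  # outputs True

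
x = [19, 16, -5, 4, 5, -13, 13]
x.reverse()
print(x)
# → [13, -13, 5, 4, -5, 16, 19]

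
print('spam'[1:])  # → pam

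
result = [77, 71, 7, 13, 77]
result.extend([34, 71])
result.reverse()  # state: [71, 34, 77, 13, 7, 71, 77]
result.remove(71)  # [34, 77, 13, 7, 71, 77]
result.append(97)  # [34, 77, 13, 7, 71, 77, 97]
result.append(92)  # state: [34, 77, 13, 7, 71, 77, 97, 92]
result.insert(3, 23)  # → [34, 77, 13, 23, 7, 71, 77, 97, 92]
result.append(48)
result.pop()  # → 48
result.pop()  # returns 92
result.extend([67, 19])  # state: [34, 77, 13, 23, 7, 71, 77, 97, 67, 19]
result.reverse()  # [19, 67, 97, 77, 71, 7, 23, 13, 77, 34]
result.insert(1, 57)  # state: [19, 57, 67, 97, 77, 71, 7, 23, 13, 77, 34]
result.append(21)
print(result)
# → [19, 57, 67, 97, 77, 71, 7, 23, 13, 77, 34, 21]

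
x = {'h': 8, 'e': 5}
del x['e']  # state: {'h': 8}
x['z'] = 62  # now {'h': 8, 'z': 62}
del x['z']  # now {'h': 8}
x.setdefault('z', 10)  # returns 10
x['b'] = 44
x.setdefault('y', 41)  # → 41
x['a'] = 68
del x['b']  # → {'h': 8, 'z': 10, 'y': 41, 'a': 68}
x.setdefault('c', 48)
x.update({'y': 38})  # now {'h': 8, 'z': 10, 'y': 38, 'a': 68, 'c': 48}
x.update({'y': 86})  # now {'h': 8, 'z': 10, 'y': 86, 'a': 68, 'c': 48}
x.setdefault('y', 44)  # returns 86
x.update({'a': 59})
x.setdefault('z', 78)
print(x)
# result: {'h': 8, 'z': 10, 'y': 86, 'a': 59, 'c': 48}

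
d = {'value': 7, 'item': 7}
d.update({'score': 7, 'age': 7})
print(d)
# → {'value': 7, 'item': 7, 'score': 7, 'age': 7}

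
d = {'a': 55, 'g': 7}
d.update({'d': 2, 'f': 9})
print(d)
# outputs {'a': 55, 'g': 7, 'd': 2, 'f': 9}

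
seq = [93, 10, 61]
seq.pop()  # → 61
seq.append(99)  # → [93, 10, 99]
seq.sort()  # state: [10, 93, 99]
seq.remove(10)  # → [93, 99]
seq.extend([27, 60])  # [93, 99, 27, 60]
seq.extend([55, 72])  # [93, 99, 27, 60, 55, 72]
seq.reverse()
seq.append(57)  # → [72, 55, 60, 27, 99, 93, 57]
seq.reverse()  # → [57, 93, 99, 27, 60, 55, 72]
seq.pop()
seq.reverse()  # [55, 60, 27, 99, 93, 57]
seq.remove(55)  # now [60, 27, 99, 93, 57]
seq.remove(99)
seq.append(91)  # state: [60, 27, 93, 57, 91]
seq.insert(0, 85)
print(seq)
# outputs [85, 60, 27, 93, 57, 91]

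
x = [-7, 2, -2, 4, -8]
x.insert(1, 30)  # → [-7, 30, 2, -2, 4, -8]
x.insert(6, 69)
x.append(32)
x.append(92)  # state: [-7, 30, 2, -2, 4, -8, 69, 32, 92]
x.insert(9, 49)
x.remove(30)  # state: [-7, 2, -2, 4, -8, 69, 32, 92, 49]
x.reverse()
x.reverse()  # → [-7, 2, -2, 4, -8, 69, 32, 92, 49]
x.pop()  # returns 49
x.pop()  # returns 92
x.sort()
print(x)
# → [-8, -7, -2, 2, 4, 32, 69]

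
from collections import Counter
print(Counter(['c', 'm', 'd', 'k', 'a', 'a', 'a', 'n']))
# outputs Counter({'a': 3, 'c': 1, 'm': 1, 'd': 1, 'k': 1, 'n': 1})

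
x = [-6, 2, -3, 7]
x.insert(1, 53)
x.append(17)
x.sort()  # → [-6, -3, 2, 7, 17, 53]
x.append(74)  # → [-6, -3, 2, 7, 17, 53, 74]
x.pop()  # 74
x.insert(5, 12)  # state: [-6, -3, 2, 7, 17, 12, 53]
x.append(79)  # [-6, -3, 2, 7, 17, 12, 53, 79]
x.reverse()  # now [79, 53, 12, 17, 7, 2, -3, -6]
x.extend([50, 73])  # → [79, 53, 12, 17, 7, 2, -3, -6, 50, 73]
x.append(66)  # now [79, 53, 12, 17, 7, 2, -3, -6, 50, 73, 66]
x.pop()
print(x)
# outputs [79, 53, 12, 17, 7, 2, -3, -6, 50, 73]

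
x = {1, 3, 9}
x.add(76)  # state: {1, 3, 9, 76}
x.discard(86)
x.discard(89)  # {1, 3, 9, 76}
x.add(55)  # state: {1, 3, 9, 55, 76}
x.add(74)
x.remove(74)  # {1, 3, 9, 55, 76}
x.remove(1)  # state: {3, 9, 55, 76}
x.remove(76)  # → {3, 9, 55}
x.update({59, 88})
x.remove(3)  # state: {9, 55, 59, 88}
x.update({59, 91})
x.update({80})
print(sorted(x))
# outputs [9, 55, 59, 80, 88, 91]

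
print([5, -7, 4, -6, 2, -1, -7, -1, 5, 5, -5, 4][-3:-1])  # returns [5, -5]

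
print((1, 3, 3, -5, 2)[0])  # 1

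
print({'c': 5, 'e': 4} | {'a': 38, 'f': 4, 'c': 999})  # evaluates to {'c': 999, 'e': 4, 'a': 38, 'f': 4}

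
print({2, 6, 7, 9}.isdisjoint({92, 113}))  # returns True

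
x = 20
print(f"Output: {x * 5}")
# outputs Output: 100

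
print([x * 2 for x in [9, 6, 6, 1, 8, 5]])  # [18, 12, 12, 2, 16, 10]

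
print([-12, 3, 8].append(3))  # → None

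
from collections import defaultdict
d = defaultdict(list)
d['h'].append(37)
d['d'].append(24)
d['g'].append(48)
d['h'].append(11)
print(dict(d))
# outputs {'h': [37, 11], 'd': [24], 'g': [48]}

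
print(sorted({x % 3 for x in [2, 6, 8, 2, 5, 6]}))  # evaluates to [0, 2]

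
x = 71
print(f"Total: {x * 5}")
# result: Total: 355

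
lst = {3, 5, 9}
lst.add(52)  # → {3, 5, 9, 52}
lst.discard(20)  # {3, 5, 9, 52}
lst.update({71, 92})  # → {3, 5, 9, 52, 71, 92}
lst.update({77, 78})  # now {3, 5, 9, 52, 71, 77, 78, 92}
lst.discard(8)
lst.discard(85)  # {3, 5, 9, 52, 71, 77, 78, 92}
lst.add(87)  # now {3, 5, 9, 52, 71, 77, 78, 87, 92}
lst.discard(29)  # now {3, 5, 9, 52, 71, 77, 78, 87, 92}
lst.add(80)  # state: {3, 5, 9, 52, 71, 77, 78, 80, 87, 92}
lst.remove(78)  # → {3, 5, 9, 52, 71, 77, 80, 87, 92}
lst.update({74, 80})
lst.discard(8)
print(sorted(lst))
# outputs [3, 5, 9, 52, 71, 74, 77, 80, 87, 92]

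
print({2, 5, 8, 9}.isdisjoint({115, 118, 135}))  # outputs True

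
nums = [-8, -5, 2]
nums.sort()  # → [-8, -5, 2]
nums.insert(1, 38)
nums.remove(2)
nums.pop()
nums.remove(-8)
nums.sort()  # [38]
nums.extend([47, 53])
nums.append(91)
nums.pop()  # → 91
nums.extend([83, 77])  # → [38, 47, 53, 83, 77]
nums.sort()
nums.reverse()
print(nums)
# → [83, 77, 53, 47, 38]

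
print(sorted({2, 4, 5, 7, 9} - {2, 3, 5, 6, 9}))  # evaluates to [4, 7]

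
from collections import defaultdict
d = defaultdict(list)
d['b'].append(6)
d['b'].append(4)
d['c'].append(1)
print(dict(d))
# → {'b': [6, 4], 'c': [1]}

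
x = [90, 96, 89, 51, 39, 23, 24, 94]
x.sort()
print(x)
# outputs [23, 24, 39, 51, 89, 90, 94, 96]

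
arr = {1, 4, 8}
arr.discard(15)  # {1, 4, 8}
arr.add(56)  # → {1, 4, 8, 56}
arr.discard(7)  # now {1, 4, 8, 56}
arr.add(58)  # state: {1, 4, 8, 56, 58}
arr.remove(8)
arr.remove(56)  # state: {1, 4, 58}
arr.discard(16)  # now {1, 4, 58}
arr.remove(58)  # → {1, 4}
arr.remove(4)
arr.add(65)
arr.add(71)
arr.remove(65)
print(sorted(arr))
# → [1, 71]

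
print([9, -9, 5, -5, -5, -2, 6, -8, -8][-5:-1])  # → [-5, -2, 6, -8]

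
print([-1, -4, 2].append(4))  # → None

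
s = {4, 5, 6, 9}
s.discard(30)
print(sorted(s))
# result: [4, 5, 6, 9]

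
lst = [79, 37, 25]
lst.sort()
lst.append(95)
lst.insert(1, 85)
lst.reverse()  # [95, 79, 37, 85, 25]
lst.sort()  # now [25, 37, 79, 85, 95]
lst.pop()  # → 95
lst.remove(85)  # [25, 37, 79]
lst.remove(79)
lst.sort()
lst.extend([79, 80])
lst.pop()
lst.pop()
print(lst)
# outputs [25, 37]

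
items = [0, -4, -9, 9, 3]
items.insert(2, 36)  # [0, -4, 36, -9, 9, 3]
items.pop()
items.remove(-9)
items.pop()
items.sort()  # [-4, 0, 36]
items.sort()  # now [-4, 0, 36]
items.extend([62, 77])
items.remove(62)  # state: [-4, 0, 36, 77]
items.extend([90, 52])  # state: [-4, 0, 36, 77, 90, 52]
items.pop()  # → 52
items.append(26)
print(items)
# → [-4, 0, 36, 77, 90, 26]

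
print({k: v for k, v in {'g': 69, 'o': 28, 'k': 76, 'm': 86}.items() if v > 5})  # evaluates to {'g': 69, 'o': 28, 'k': 76, 'm': 86}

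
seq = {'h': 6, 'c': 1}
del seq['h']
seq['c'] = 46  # {'c': 46}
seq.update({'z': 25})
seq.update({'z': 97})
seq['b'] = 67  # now {'c': 46, 'z': 97, 'b': 67}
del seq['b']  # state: {'c': 46, 'z': 97}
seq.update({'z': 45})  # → {'c': 46, 'z': 45}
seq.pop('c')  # 46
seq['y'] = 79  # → {'z': 45, 'y': 79}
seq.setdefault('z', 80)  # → 45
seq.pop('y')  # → 79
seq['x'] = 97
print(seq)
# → {'z': 45, 'x': 97}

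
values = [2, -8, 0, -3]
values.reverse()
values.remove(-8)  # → [-3, 0, 2]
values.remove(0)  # [-3, 2]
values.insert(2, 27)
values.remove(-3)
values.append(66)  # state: [2, 27, 66]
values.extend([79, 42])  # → [2, 27, 66, 79, 42]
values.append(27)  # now [2, 27, 66, 79, 42, 27]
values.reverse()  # [27, 42, 79, 66, 27, 2]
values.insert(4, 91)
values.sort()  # [2, 27, 27, 42, 66, 79, 91]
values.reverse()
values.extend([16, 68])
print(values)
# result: [91, 79, 66, 42, 27, 27, 2, 16, 68]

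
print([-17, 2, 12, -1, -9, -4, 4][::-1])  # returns [4, -4, -9, -1, 12, 2, -17]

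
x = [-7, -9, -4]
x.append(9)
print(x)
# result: [-7, -9, -4, 9]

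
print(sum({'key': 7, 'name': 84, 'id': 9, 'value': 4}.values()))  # 104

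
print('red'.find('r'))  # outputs 0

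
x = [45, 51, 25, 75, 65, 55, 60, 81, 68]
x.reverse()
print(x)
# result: [68, 81, 60, 55, 65, 75, 25, 51, 45]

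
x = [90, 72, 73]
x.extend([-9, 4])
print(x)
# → [90, 72, 73, -9, 4]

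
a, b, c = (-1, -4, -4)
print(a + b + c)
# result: -9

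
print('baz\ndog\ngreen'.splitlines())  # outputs ['baz', 'dog', 'green']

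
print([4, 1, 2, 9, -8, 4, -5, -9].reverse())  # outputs None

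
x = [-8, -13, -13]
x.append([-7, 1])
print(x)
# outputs [-8, -13, -13, [-7, 1]]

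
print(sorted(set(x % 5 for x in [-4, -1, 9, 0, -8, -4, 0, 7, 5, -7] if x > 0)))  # [0, 2, 4]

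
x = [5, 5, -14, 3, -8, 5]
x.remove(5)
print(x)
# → [5, -14, 3, -8, 5]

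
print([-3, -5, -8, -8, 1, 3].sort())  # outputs None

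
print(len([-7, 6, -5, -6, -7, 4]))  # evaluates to 6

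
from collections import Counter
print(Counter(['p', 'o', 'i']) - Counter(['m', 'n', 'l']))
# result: Counter({'p': 1, 'o': 1, 'i': 1})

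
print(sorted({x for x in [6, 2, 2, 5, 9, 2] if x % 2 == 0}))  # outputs [2, 6]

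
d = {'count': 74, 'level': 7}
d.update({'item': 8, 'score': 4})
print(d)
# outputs {'count': 74, 'level': 7, 'item': 8, 'score': 4}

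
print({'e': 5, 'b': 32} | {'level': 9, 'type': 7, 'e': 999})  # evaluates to {'e': 999, 'b': 32, 'level': 9, 'type': 7}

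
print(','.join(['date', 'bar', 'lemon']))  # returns date,bar,lemon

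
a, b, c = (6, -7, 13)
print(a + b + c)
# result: 12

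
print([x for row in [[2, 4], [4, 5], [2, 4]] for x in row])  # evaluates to [2, 4, 4, 5, 2, 4]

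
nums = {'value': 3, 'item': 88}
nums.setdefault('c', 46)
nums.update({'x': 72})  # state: {'value': 3, 'item': 88, 'c': 46, 'x': 72}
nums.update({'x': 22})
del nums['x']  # {'value': 3, 'item': 88, 'c': 46}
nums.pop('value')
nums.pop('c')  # 46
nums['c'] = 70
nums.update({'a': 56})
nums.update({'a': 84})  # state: {'item': 88, 'c': 70, 'a': 84}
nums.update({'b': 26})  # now {'item': 88, 'c': 70, 'a': 84, 'b': 26}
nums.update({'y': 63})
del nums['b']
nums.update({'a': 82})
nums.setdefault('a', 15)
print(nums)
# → {'item': 88, 'c': 70, 'a': 82, 'y': 63}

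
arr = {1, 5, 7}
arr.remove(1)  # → {5, 7}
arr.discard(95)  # {5, 7}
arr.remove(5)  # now {7}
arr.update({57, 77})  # {7, 57, 77}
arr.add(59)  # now {7, 57, 59, 77}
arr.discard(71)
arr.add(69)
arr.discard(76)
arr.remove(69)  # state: {7, 57, 59, 77}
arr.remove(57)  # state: {7, 59, 77}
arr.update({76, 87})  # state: {7, 59, 76, 77, 87}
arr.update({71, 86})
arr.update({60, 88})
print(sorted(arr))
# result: [7, 59, 60, 71, 76, 77, 86, 87, 88]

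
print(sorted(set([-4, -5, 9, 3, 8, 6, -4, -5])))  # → [-5, -4, 3, 6, 8, 9]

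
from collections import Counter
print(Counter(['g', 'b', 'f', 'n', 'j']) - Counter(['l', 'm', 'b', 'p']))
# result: Counter({'g': 1, 'f': 1, 'n': 1, 'j': 1})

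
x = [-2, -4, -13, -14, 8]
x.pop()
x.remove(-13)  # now [-2, -4, -14]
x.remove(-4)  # [-2, -14]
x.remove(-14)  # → [-2]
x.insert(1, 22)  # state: [-2, 22]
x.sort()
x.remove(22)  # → [-2]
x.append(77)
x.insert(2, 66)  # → [-2, 77, 66]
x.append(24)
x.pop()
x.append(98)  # [-2, 77, 66, 98]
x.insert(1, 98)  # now [-2, 98, 77, 66, 98]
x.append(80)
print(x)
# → [-2, 98, 77, 66, 98, 80]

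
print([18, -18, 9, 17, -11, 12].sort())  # None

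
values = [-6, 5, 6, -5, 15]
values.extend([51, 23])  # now [-6, 5, 6, -5, 15, 51, 23]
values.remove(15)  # [-6, 5, 6, -5, 51, 23]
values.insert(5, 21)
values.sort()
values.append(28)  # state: [-6, -5, 5, 6, 21, 23, 51, 28]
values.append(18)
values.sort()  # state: [-6, -5, 5, 6, 18, 21, 23, 28, 51]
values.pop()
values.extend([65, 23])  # [-6, -5, 5, 6, 18, 21, 23, 28, 65, 23]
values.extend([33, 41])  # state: [-6, -5, 5, 6, 18, 21, 23, 28, 65, 23, 33, 41]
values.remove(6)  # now [-6, -5, 5, 18, 21, 23, 28, 65, 23, 33, 41]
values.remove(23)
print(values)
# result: [-6, -5, 5, 18, 21, 28, 65, 23, 33, 41]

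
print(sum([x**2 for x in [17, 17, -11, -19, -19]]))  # 1421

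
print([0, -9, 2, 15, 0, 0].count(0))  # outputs 3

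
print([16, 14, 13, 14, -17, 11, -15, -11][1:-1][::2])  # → [14, 14, 11]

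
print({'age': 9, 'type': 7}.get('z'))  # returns None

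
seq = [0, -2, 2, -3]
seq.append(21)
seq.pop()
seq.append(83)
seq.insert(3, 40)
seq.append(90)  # [0, -2, 2, 40, -3, 83, 90]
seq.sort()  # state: [-3, -2, 0, 2, 40, 83, 90]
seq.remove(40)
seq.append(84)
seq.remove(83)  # [-3, -2, 0, 2, 90, 84]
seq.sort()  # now [-3, -2, 0, 2, 84, 90]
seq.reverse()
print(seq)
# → [90, 84, 2, 0, -2, -3]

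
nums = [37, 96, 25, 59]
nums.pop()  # 59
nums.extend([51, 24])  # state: [37, 96, 25, 51, 24]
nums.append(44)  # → [37, 96, 25, 51, 24, 44]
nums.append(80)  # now [37, 96, 25, 51, 24, 44, 80]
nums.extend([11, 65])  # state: [37, 96, 25, 51, 24, 44, 80, 11, 65]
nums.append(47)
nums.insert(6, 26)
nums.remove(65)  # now [37, 96, 25, 51, 24, 44, 26, 80, 11, 47]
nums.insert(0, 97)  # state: [97, 37, 96, 25, 51, 24, 44, 26, 80, 11, 47]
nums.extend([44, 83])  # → [97, 37, 96, 25, 51, 24, 44, 26, 80, 11, 47, 44, 83]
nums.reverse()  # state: [83, 44, 47, 11, 80, 26, 44, 24, 51, 25, 96, 37, 97]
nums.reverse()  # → [97, 37, 96, 25, 51, 24, 44, 26, 80, 11, 47, 44, 83]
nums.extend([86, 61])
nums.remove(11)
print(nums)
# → [97, 37, 96, 25, 51, 24, 44, 26, 80, 47, 44, 83, 86, 61]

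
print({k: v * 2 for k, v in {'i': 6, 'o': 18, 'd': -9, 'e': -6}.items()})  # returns {'i': 12, 'o': 36, 'd': -18, 'e': -12}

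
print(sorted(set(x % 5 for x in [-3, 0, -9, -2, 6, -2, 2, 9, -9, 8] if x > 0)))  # [1, 2, 3, 4]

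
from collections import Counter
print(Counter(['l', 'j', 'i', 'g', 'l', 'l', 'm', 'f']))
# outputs Counter({'l': 3, 'j': 1, 'i': 1, 'g': 1, 'm': 1, 'f': 1})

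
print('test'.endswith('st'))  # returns True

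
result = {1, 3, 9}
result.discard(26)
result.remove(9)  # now {1, 3}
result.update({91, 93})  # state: {1, 3, 91, 93}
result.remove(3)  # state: {1, 91, 93}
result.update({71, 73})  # {1, 71, 73, 91, 93}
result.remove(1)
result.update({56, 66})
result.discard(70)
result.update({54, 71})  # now {54, 56, 66, 71, 73, 91, 93}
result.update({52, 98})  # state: {52, 54, 56, 66, 71, 73, 91, 93, 98}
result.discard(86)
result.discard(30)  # {52, 54, 56, 66, 71, 73, 91, 93, 98}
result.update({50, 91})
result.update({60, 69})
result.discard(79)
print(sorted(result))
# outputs [50, 52, 54, 56, 60, 66, 69, 71, 73, 91, 93, 98]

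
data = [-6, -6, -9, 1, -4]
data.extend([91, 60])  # [-6, -6, -9, 1, -4, 91, 60]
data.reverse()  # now [60, 91, -4, 1, -9, -6, -6]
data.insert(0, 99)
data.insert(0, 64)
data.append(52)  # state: [64, 99, 60, 91, -4, 1, -9, -6, -6, 52]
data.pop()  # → 52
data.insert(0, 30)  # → [30, 64, 99, 60, 91, -4, 1, -9, -6, -6]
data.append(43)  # [30, 64, 99, 60, 91, -4, 1, -9, -6, -6, 43]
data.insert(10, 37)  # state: [30, 64, 99, 60, 91, -4, 1, -9, -6, -6, 37, 43]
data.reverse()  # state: [43, 37, -6, -6, -9, 1, -4, 91, 60, 99, 64, 30]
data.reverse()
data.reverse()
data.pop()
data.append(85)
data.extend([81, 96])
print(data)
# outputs [43, 37, -6, -6, -9, 1, -4, 91, 60, 99, 64, 85, 81, 96]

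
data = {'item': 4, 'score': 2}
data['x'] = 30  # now {'item': 4, 'score': 2, 'x': 30}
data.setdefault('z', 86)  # 86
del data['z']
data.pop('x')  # 30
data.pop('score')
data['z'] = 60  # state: {'item': 4, 'z': 60}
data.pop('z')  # 60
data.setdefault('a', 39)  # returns 39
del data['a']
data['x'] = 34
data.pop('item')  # 4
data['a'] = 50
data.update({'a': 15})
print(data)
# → {'x': 34, 'a': 15}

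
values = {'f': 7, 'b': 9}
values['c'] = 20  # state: {'f': 7, 'b': 9, 'c': 20}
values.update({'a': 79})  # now {'f': 7, 'b': 9, 'c': 20, 'a': 79}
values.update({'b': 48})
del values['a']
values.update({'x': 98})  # {'f': 7, 'b': 48, 'c': 20, 'x': 98}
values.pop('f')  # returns 7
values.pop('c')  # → 20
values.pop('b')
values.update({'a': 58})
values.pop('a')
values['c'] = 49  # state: {'x': 98, 'c': 49}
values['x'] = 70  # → {'x': 70, 'c': 49}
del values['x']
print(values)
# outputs {'c': 49}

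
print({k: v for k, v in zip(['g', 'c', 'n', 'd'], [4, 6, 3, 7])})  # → {'g': 4, 'c': 6, 'n': 3, 'd': 7}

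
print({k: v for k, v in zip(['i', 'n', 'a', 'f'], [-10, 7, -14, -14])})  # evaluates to {'i': -10, 'n': 7, 'a': -14, 'f': -14}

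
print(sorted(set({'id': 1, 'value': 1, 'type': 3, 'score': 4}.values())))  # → [1, 3, 4]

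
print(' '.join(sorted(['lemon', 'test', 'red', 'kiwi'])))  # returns kiwi lemon red test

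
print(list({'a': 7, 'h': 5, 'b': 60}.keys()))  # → ['a', 'h', 'b']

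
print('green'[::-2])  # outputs neg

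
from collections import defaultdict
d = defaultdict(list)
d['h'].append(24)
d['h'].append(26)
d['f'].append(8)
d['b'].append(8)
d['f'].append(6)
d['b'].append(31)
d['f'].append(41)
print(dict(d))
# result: {'h': [24, 26], 'f': [8, 6, 41], 'b': [8, 31]}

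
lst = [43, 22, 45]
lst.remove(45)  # [43, 22]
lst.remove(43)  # [22]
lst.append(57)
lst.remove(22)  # [57]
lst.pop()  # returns 57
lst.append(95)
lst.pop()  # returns 95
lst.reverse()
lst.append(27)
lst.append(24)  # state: [27, 24]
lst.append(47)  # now [27, 24, 47]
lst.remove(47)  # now [27, 24]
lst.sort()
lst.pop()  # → 27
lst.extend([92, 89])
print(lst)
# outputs [24, 92, 89]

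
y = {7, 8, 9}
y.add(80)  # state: {7, 8, 9, 80}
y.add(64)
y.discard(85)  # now {7, 8, 9, 64, 80}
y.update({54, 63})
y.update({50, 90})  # {7, 8, 9, 50, 54, 63, 64, 80, 90}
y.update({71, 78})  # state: {7, 8, 9, 50, 54, 63, 64, 71, 78, 80, 90}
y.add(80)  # {7, 8, 9, 50, 54, 63, 64, 71, 78, 80, 90}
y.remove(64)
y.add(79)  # {7, 8, 9, 50, 54, 63, 71, 78, 79, 80, 90}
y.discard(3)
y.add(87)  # {7, 8, 9, 50, 54, 63, 71, 78, 79, 80, 87, 90}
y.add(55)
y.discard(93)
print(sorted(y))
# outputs [7, 8, 9, 50, 54, 55, 63, 71, 78, 79, 80, 87, 90]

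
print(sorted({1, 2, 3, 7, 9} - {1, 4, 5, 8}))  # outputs [2, 3, 7, 9]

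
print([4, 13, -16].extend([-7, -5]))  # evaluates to None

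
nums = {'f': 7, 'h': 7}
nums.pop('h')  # 7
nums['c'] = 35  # {'f': 7, 'c': 35}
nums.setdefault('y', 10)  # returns 10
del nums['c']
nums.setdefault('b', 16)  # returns 16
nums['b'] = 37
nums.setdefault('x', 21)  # 21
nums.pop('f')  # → 7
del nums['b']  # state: {'y': 10, 'x': 21}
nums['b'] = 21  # {'y': 10, 'x': 21, 'b': 21}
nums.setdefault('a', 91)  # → 91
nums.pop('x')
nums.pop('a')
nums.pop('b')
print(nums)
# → {'y': 10}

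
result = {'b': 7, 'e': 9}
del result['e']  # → {'b': 7}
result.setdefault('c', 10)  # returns 10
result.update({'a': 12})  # {'b': 7, 'c': 10, 'a': 12}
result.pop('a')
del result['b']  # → {'c': 10}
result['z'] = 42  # {'c': 10, 'z': 42}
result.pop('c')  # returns 10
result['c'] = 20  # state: {'z': 42, 'c': 20}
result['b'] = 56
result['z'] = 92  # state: {'z': 92, 'c': 20, 'b': 56}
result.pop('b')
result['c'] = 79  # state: {'z': 92, 'c': 79}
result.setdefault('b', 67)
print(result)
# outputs {'z': 92, 'c': 79, 'b': 67}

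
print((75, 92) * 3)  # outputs (75, 92, 75, 92, 75, 92)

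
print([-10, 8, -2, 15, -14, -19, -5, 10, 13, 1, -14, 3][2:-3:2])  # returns [-2, -14, -5, 13]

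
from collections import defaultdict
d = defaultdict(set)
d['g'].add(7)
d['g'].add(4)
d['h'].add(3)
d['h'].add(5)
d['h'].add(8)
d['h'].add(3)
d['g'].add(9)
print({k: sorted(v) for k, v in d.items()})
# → {'g': [4, 7, 9], 'h': [3, 5, 8]}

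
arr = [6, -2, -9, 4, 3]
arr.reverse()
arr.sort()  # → [-9, -2, 3, 4, 6]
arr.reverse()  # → [6, 4, 3, -2, -9]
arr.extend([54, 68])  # [6, 4, 3, -2, -9, 54, 68]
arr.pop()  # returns 68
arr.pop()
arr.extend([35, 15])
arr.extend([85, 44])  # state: [6, 4, 3, -2, -9, 35, 15, 85, 44]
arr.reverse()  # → [44, 85, 15, 35, -9, -2, 3, 4, 6]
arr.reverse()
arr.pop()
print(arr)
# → [6, 4, 3, -2, -9, 35, 15, 85]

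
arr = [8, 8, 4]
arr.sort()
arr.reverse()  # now [8, 8, 4]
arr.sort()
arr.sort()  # [4, 8, 8]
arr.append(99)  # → [4, 8, 8, 99]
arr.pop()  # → 99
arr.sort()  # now [4, 8, 8]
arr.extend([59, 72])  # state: [4, 8, 8, 59, 72]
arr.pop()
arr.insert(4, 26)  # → [4, 8, 8, 59, 26]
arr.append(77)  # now [4, 8, 8, 59, 26, 77]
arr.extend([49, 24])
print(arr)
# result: [4, 8, 8, 59, 26, 77, 49, 24]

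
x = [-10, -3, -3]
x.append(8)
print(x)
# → [-10, -3, -3, 8]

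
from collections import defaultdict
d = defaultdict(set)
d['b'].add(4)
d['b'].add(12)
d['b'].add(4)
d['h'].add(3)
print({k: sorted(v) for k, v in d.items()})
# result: {'b': [4, 12], 'h': [3]}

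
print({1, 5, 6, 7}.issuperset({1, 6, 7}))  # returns True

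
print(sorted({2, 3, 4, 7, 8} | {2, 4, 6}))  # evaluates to [2, 3, 4, 6, 7, 8]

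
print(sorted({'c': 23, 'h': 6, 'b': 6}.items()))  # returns [('b', 6), ('c', 23), ('h', 6)]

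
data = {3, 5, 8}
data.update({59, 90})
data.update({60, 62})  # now {3, 5, 8, 59, 60, 62, 90}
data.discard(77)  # {3, 5, 8, 59, 60, 62, 90}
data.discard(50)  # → {3, 5, 8, 59, 60, 62, 90}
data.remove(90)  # {3, 5, 8, 59, 60, 62}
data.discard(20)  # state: {3, 5, 8, 59, 60, 62}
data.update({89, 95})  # {3, 5, 8, 59, 60, 62, 89, 95}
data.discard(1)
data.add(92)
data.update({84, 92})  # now {3, 5, 8, 59, 60, 62, 84, 89, 92, 95}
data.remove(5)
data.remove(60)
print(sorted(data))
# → [3, 8, 59, 62, 84, 89, 92, 95]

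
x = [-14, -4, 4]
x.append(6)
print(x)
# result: [-14, -4, 4, 6]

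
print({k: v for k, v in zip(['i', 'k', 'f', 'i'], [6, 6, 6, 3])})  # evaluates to {'i': 3, 'k': 6, 'f': 6}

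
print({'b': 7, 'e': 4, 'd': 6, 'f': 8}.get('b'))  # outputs 7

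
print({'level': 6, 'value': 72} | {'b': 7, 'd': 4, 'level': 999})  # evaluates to {'level': 999, 'value': 72, 'b': 7, 'd': 4}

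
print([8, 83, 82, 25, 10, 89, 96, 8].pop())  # 8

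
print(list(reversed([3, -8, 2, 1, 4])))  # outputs [4, 1, 2, -8, 3]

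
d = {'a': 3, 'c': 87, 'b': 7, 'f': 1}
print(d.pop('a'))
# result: 3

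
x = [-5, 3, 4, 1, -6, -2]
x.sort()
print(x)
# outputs [-6, -5, -2, 1, 3, 4]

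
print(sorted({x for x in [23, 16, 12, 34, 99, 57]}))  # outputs [12, 16, 23, 34, 57, 99]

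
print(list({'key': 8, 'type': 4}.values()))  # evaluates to [8, 4]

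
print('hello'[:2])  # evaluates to he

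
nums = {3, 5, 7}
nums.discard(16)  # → {3, 5, 7}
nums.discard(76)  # {3, 5, 7}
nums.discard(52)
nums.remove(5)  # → {3, 7}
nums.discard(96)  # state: {3, 7}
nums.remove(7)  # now {3}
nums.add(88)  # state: {3, 88}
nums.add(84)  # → {3, 84, 88}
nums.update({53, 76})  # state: {3, 53, 76, 84, 88}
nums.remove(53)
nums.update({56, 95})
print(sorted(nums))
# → [3, 56, 76, 84, 88, 95]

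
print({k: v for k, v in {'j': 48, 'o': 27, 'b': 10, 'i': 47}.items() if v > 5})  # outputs {'j': 48, 'o': 27, 'b': 10, 'i': 47}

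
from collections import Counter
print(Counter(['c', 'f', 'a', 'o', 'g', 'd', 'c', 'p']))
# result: Counter({'c': 2, 'f': 1, 'a': 1, 'o': 1, 'g': 1, 'd': 1, 'p': 1})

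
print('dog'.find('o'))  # 1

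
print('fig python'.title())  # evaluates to Fig Python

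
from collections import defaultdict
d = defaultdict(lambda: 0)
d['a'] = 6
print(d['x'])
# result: 0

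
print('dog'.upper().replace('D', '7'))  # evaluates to 7OG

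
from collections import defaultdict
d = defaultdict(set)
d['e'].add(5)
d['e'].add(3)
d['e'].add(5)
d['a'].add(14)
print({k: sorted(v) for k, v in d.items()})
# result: {'e': [3, 5], 'a': [14]}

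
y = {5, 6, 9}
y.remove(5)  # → {6, 9}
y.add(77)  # {6, 9, 77}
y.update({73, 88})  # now {6, 9, 73, 77, 88}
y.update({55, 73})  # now {6, 9, 55, 73, 77, 88}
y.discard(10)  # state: {6, 9, 55, 73, 77, 88}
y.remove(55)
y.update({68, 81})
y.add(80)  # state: {6, 9, 68, 73, 77, 80, 81, 88}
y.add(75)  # {6, 9, 68, 73, 75, 77, 80, 81, 88}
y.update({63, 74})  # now {6, 9, 63, 68, 73, 74, 75, 77, 80, 81, 88}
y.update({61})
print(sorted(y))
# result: [6, 9, 61, 63, 68, 73, 74, 75, 77, 80, 81, 88]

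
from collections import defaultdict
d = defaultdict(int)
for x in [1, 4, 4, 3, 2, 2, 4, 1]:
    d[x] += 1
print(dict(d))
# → {1: 2, 4: 3, 3: 1, 2: 2}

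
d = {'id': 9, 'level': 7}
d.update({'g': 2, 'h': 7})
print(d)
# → {'id': 9, 'level': 7, 'g': 2, 'h': 7}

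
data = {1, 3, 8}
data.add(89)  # {1, 3, 8, 89}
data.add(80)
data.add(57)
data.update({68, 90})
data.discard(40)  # {1, 3, 8, 57, 68, 80, 89, 90}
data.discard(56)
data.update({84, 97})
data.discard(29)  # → {1, 3, 8, 57, 68, 80, 84, 89, 90, 97}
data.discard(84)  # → {1, 3, 8, 57, 68, 80, 89, 90, 97}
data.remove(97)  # {1, 3, 8, 57, 68, 80, 89, 90}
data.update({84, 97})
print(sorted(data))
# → [1, 3, 8, 57, 68, 80, 84, 89, 90, 97]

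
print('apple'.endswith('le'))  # True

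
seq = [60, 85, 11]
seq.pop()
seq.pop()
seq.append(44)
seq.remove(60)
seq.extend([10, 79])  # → [44, 10, 79]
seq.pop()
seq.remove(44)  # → [10]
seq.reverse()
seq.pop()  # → 10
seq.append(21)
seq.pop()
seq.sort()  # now []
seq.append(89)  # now [89]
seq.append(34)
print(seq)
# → [89, 34]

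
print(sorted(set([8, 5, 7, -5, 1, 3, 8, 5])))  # [-5, 1, 3, 5, 7, 8]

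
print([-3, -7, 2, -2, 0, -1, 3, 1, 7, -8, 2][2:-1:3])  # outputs [2, -1, 7]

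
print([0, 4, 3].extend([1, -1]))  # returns None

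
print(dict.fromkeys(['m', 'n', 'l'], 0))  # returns {'m': 0, 'n': 0, 'l': 0}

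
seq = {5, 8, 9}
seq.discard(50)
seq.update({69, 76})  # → {5, 8, 9, 69, 76}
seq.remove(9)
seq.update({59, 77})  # {5, 8, 59, 69, 76, 77}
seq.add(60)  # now {5, 8, 59, 60, 69, 76, 77}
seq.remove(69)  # {5, 8, 59, 60, 76, 77}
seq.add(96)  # {5, 8, 59, 60, 76, 77, 96}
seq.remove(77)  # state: {5, 8, 59, 60, 76, 96}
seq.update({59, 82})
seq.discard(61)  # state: {5, 8, 59, 60, 76, 82, 96}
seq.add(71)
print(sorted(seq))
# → [5, 8, 59, 60, 71, 76, 82, 96]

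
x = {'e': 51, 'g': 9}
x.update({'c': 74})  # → {'e': 51, 'g': 9, 'c': 74}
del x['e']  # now {'g': 9, 'c': 74}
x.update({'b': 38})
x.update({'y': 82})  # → {'g': 9, 'c': 74, 'b': 38, 'y': 82}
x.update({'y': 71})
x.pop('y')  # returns 71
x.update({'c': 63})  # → {'g': 9, 'c': 63, 'b': 38}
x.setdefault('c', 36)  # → 63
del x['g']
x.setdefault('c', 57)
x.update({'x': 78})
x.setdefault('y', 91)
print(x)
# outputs {'c': 63, 'b': 38, 'x': 78, 'y': 91}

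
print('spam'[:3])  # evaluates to spa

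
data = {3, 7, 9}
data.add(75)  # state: {3, 7, 9, 75}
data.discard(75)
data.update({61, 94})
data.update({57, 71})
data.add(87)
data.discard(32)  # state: {3, 7, 9, 57, 61, 71, 87, 94}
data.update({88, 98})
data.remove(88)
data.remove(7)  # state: {3, 9, 57, 61, 71, 87, 94, 98}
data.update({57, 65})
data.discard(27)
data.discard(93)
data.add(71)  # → {3, 9, 57, 61, 65, 71, 87, 94, 98}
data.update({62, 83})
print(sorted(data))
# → [3, 9, 57, 61, 62, 65, 71, 83, 87, 94, 98]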